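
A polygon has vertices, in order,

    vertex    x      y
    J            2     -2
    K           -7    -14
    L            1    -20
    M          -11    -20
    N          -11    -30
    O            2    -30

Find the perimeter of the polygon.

|JK| = √((-9)² + (-12)²) = √225 = 15
|KL| = √((8)² + (-6)²) = √100 = 10
|LM| = √((-12)² + (0)²) = √144 = 12
|MN| = √((0)² + (-10)²) = √100 = 10
|NO| = √((13)² + (0)²) = √169 = 13
|OJ| = √((0)² + (28)²) = √784 = 28
Perimeter = 15 + 10 + 12 + 10 + 13 + 28 = 88.

88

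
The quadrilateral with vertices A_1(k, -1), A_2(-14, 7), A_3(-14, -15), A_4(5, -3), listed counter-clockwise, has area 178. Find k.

-5

The doubled signed area Σ (x_i y_{i+1} − x_{i+1} y_i) is linear in k.
With k=0 it equals 406; the coefficient of k is 10 (from the two edges through A_1).
So 10·k + 406 = 2·178 = 356 ⇒ k = -5.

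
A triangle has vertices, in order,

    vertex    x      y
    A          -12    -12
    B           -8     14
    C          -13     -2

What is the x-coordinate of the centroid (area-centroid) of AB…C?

Apply the shoelace formula. First the cross-terms c_i = x_i·y_{i+1} − x_{i+1}·y_i:
  -264, 198, 132  ⇒  2A = 66, A = 33.
Then Σ (x_i + x_{i+1})·c_i = -2178, so x̄ = -2178 / (6·33) = -11.

-11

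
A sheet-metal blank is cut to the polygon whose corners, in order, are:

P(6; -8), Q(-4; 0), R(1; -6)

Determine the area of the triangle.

Apply the shoelace formula: 2A = Σ (x_i·y_{i+1} − x_{i+1}·y_i), indices taken mod 3.
Σ = (-32) + (24) + (28) = 20
Area = |Σ|/2 = 10.

10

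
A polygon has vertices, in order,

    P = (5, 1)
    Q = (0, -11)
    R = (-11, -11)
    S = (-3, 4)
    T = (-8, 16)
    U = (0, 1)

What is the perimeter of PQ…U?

|PQ| = √((-5)² + (-12)²) = √169 = 13
|QR| = √((-11)² + (0)²) = √121 = 11
|RS| = √((8)² + (15)²) = √289 = 17
|ST| = √((-5)² + (12)²) = √169 = 13
|TU| = √((8)² + (-15)²) = √289 = 17
|UP| = √((5)² + (0)²) = √25 = 5
Perimeter = 13 + 11 + 17 + 13 + 17 + 5 = 76.

76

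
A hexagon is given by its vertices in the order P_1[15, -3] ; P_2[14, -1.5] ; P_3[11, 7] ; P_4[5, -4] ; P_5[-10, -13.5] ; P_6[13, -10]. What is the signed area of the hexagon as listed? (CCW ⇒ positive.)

167

Cross-terms: 19.5, 114.5, -79, -107.5, 275.5, 111  ⇒  Σ = 334
Signed area = Σ/2 = 167 (positive ⇒ counter-clockwise traversal).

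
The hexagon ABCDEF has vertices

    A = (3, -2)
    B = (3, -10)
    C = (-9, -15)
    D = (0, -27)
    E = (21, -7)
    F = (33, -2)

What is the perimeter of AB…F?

|AB| = √((0)² + (-8)²) = √64 = 8
|BC| = √((-12)² + (-5)²) = √169 = 13
|CD| = √((9)² + (-12)²) = √225 = 15
|DE| = √((21)² + (20)²) = √841 = 29
|EF| = √((12)² + (5)²) = √169 = 13
|FA| = √((-30)² + (0)²) = √900 = 30
Perimeter = 8 + 13 + 15 + 29 + 13 + 30 = 108.

108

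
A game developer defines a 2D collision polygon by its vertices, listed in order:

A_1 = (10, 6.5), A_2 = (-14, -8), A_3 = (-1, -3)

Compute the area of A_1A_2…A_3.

34.25

Cross-terms: 11, 34, 23.5  ⇒  Σ = 68.5
Area = |Σ|/2 = 34.25.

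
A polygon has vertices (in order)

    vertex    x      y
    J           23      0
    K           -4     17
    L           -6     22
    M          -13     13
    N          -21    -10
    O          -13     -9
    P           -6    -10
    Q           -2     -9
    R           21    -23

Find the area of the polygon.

974.5

Cross-terms: 391, 14, 208, 403, 59, 76, 34, 235, 529  ⇒  Σ = 1949
Area = |Σ|/2 = 974.5.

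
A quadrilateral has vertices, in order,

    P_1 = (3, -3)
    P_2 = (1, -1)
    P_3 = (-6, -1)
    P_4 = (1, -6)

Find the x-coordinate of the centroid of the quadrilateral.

Apply the shoelace (surveyor's) formula. First the cross-terms c_i = x_i·y_{i+1} − x_{i+1}·y_i:
  0, -7, 37, 15  ⇒  2A = 45, A = 22.5.
Then Σ (x_i + x_{i+1})·c_i = -90, so x̄ = -90 / (6·22.5) = -2/3.

-2/3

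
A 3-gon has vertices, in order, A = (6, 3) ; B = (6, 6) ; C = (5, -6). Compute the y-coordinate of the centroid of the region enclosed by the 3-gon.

Apply the shoelace formula. First the cross-terms c_i = x_i·y_{i+1} − x_{i+1}·y_i:
  18, -66, 51  ⇒  2A = 3, A = 1.5.
Then Σ (y_i + y_{i+1})·c_i = 9, so ȳ = 9 / (6·1.5) = 1.

1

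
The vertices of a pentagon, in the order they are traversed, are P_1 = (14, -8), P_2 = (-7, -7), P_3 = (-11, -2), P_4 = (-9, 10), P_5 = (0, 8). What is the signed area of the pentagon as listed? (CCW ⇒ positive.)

Apply the shoelace formula: 2A = Σ (x_i·y_{i+1} − x_{i+1}·y_i), indices taken mod 5.
Σ = (-154) + (-63) + (-128) + (-72) + (-112) = -529
Signed area = Σ/2 = -264.5 (negative ⇒ clockwise traversal).

-264.5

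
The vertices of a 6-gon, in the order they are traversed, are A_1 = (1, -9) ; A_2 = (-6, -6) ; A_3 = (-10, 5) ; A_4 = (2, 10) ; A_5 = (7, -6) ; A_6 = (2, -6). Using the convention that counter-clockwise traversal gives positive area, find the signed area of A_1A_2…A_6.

A_1→A_2: (1)(-6) − (-6)(-9) = -60
A_2→A_3: (-6)(5) − (-10)(-6) = -90
A_3→A_4: (-10)(10) − (2)(5) = -110
A_4→A_5: (2)(-6) − (7)(10) = -82
A_5→A_6: (7)(-6) − (2)(-6) = -30
A_6→A_1: (2)(-9) − (1)(-6) = -12
Σ = -384
Signed area = Σ/2 = -192 (negative ⇒ clockwise traversal).

-192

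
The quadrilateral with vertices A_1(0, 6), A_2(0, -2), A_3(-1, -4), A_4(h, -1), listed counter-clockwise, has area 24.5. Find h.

Write out the shoelace sum; only the two edges meeting at A_4 involve h:
2·Area = [((-1)·(-1) − h·(-4)) + (h·6 − 0·(-1))] + -2
       = 10·h + -1 = 49
⇒ h = 5.

5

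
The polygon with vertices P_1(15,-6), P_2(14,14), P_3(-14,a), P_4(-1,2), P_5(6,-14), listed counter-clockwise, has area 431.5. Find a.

The doubled signed area Σ (x_i y_{i+1} − x_{i+1} y_i) is linear in a.
With a=0 it equals 638; the coefficient of a is 15 (from the two edges through P_3).
So 15·a + 638 = 2·431.5 = 863 ⇒ a = 15.

15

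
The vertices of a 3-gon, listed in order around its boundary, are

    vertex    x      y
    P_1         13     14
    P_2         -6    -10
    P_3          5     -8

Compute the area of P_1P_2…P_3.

113

Apply the shoelace (surveyor's) formula: 2A = Σ (x_i·y_{i+1} − x_{i+1}·y_i), indices taken mod 3.
Cross-terms: -46, 98, 174  ⇒  Σ = 226
Area = |Σ|/2 = 113.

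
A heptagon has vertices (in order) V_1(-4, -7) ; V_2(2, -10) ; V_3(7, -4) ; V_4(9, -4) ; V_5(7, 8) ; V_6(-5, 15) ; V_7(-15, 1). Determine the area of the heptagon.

Cross-terms: 54, 62, 8, 100, 145, 220, 109  ⇒  Σ = 698
Area = |Σ|/2 = 349.

349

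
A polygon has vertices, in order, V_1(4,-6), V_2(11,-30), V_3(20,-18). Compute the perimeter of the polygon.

|V_1V_2| = √((7)² + (-24)²) = √625 = 25
|V_2V_3| = √((9)² + (12)²) = √225 = 15
|V_3V_1| = √((-16)² + (12)²) = √400 = 20
Perimeter = 25 + 15 + 20 = 60.

60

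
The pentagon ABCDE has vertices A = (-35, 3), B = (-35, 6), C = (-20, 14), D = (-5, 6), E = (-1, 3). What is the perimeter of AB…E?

|AB| = √((0)² + (3)²) = √9 = 3
|BC| = √((15)² + (8)²) = √289 = 17
|CD| = √((15)² + (-8)²) = √289 = 17
|DE| = √((4)² + (-3)²) = √25 = 5
|EA| = √((-34)² + (0)²) = √1156 = 34
Perimeter = 3 + 17 + 17 + 5 + 34 = 76.

76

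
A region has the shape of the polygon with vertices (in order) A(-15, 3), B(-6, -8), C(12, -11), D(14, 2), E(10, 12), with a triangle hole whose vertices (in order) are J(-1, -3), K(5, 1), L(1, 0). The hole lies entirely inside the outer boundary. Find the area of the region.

Outer boundary:
Apply the shoelace formula: 2A = Σ (x_i·y_{i+1} − x_{i+1}·y_i), indices taken mod 5.
A→B: (-15)(-8) − (-6)(3) = 138
B→C: (-6)(-11) − (12)(-8) = 162
C→D: (12)(2) − (14)(-11) = 178
D→E: (14)(12) − (10)(2) = 148
E→A: (10)(3) − (-15)(12) = 210
Σ = 836
Area = |Σ|/2 = 418.
Hole:
Apply Gauss's area formula: 2A = Σ (x_i·y_{i+1} − x_{i+1}·y_i), indices taken mod 3.
Σ = (14) + (-1) + (-3) = 10
Area = |Σ|/2 = 5.
Net area = 418 − 5 = 413.

413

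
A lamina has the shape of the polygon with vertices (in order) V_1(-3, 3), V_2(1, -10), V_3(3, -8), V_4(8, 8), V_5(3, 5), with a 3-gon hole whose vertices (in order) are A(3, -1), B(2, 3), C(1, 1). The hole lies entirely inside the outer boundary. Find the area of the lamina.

85.5

Outer boundary:
Apply Gauss's area formula: 2A = Σ (x_i·y_{i+1} − x_{i+1}·y_i), indices taken mod 5.
Σ = (27) + (22) + (88) + (16) + (24) = 177
Area = |Σ|/2 = 88.5.
Hole:
Apply the shoelace formula: 2A = Σ (x_i·y_{i+1} − x_{i+1}·y_i), indices taken mod 3.
Σ = (11) + (-1) + (-4) = 6
Area = |Σ|/2 = 3.
Net area = 88.5 − 3 = 85.5.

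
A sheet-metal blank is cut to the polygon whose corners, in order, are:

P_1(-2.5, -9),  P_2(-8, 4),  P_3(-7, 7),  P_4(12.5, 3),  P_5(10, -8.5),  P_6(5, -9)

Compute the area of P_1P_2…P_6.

234.875

Σ = (-82) + (-28) + (-108.5) + (-136.25) + (-47.5) + (-67.5) = -469.75
Area = |Σ|/2 = 234.875.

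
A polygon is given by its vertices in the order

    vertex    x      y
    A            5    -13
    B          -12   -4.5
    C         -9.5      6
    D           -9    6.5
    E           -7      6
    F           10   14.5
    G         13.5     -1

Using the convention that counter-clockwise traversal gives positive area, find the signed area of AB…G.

-423.625

Apply the shoelace (surveyor's) formula: 2A = Σ (x_i·y_{i+1} − x_{i+1}·y_i), indices taken mod 7.
Σ = (-178.5) + (-114.75) + (-7.75) + (-8.5) + (-161.5) + (-205.75) + (-170.5) = -847.25
Signed area = Σ/2 = -423.625 (negative ⇒ clockwise traversal).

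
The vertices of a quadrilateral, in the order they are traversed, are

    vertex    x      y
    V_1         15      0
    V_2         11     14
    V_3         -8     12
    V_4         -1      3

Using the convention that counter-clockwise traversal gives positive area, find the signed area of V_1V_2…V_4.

198.5

Apply the shoelace (surveyor's) formula: 2A = Σ (x_i·y_{i+1} − x_{i+1}·y_i), indices taken mod 4.
V_1→V_2: (15)(14) − (11)(0) = 210
V_2→V_3: (11)(12) − (-8)(14) = 244
V_3→V_4: (-8)(3) − (-1)(12) = -12
V_4→V_1: (-1)(0) − (15)(3) = -45
Σ = 397
Signed area = Σ/2 = 198.5 (positive ⇒ counter-clockwise traversal).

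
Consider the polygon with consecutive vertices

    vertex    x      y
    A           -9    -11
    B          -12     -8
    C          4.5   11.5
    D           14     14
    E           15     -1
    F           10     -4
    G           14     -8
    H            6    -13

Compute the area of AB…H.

437.5

Σ = (-60) + (-102) + (-98) + (-224) + (-50) + (-24) + (-134) + (-183) = -875
Area = |Σ|/2 = 437.5.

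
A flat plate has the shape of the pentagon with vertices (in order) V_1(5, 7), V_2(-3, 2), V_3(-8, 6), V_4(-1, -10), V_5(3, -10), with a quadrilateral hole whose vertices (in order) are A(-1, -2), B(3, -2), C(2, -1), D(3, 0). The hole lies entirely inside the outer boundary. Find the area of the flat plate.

Outer boundary:
Apply the shoelace formula: 2A = Σ (x_i·y_{i+1} − x_{i+1}·y_i), indices taken mod 5.
Σ = (31) + (-2) + (86) + (40) + (71) = 226
Area = |Σ|/2 = 113.
Hole:
Apply Gauss's area formula: 2A = Σ (x_i·y_{i+1} − x_{i+1}·y_i), indices taken mod 4.
Σ = (8) + (1) + (3) + (-6) = 6
Area = |Σ|/2 = 3.
Net area = 113 − 3 = 110.

110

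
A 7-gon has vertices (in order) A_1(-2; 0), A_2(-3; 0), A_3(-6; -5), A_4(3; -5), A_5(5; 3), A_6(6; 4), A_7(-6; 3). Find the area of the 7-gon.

72

Cross-terms: 0, 15, 45, 34, 2, 42, 6  ⇒  Σ = 144
Area = |Σ|/2 = 72.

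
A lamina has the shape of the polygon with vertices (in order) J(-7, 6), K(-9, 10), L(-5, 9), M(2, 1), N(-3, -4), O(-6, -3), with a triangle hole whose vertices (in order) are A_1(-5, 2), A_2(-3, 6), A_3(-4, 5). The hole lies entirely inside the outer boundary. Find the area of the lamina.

72.5

Outer boundary:
Apply the shoelace formula: 2A = Σ (x_i·y_{i+1} − x_{i+1}·y_i), indices taken mod 6.
Σ = (-16) + (-31) + (-23) + (-5) + (-15) + (-57) = -147
Area = |Σ|/2 = 73.5.
Hole:
Σ = (-24) + (9) + (17) = 2
Area = |Σ|/2 = 1.
Net area = 73.5 − 1 = 72.5.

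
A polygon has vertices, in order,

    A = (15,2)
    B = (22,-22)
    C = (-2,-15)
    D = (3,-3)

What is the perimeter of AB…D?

|AB| = √((7)² + (-24)²) = √625 = 25
|BC| = √((-24)² + (7)²) = √625 = 25
|CD| = √((5)² + (12)²) = √169 = 13
|DA| = √((12)² + (5)²) = √169 = 13
Perimeter = 25 + 25 + 13 + 13 = 76.

76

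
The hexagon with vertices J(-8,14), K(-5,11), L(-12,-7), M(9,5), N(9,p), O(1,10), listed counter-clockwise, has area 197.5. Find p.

13

Write out the shoelace sum; only the two edges meeting at N involve p:
2·Area = [(9·p − 9·5) + (9·10 − 1·p)] + 246
       = 8·p + 291 = 395
⇒ p = 13.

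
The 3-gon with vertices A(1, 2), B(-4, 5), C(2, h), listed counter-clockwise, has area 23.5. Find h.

Write out the shoelace sum; only the two edges meeting at C involve h:
2·Area = [((-4)·h − 2·5) + (2·2 − 1·h)] + 13
       = -5·h + 7 = 47
⇒ h = -8.

-8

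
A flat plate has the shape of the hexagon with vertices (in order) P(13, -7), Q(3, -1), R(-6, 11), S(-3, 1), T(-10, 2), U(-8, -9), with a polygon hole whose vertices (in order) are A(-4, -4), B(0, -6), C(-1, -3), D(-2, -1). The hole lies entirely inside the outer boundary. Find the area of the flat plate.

Outer boundary:
Apply the surveyor's formula: 2A = Σ (x_i·y_{i+1} − x_{i+1}·y_i), indices taken mod 6.
Cross-terms: 8, 27, 27, 4, 106, 173  ⇒  Σ = 345
Area = |Σ|/2 = 172.5.
Hole:
Σ = (24) + (-6) + (-5) + (4) = 17
Area = |Σ|/2 = 8.5.
Net area = 172.5 − 8.5 = 164.

164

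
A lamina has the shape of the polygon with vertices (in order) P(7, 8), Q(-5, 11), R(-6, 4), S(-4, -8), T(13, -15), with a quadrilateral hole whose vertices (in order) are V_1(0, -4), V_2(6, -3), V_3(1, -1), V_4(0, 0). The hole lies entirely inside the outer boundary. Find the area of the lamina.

Outer boundary:
Cross-terms: 117, 46, 64, 164, 209  ⇒  Σ = 600
Area = |Σ|/2 = 300.
Hole:
Apply the shoelace (surveyor's) formula: 2A = Σ (x_i·y_{i+1} − x_{i+1}·y_i), indices taken mod 4.
V_1→V_2: (0)(-3) − (6)(-4) = 24
V_2→V_3: (6)(-1) − (1)(-3) = -3
V_3→V_4: (1)(0) − (0)(-1) = 0
V_4→V_1: (0)(-4) − (0)(0) = 0
Σ = 21
Area = |Σ|/2 = 10.5.
Net area = 300 − 10.5 = 289.5.

289.5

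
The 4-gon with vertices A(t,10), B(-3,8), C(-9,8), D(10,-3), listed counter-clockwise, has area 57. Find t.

The doubled signed area Σ (x_i y_{i+1} − x_{i+1} y_i) is linear in t.
With t=0 it equals 125; the coefficient of t is 11 (from the two edges through A).
So 11·t + 125 = 2·57 = 114 ⇒ t = -1.

-1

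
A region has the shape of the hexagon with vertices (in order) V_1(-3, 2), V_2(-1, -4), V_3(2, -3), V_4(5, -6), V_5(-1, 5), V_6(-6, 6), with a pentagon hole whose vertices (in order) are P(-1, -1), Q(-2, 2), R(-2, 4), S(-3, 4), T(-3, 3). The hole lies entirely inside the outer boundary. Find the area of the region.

36

Outer boundary:
Apply the surveyor's formula: 2A = Σ (x_i·y_{i+1} − x_{i+1}·y_i), indices taken mod 6.
V_1→V_2: (-3)(-4) − (-1)(2) = 14
V_2→V_3: (-1)(-3) − (2)(-4) = 11
V_3→V_4: (2)(-6) − (5)(-3) = 3
V_4→V_5: (5)(5) − (-1)(-6) = 19
V_5→V_6: (-1)(6) − (-6)(5) = 24
V_6→V_1: (-6)(2) − (-3)(6) = 6
Σ = 77
Area = |Σ|/2 = 38.5.
Hole:
Apply the surveyor's formula: 2A = Σ (x_i·y_{i+1} − x_{i+1}·y_i), indices taken mod 5.
Cross-terms: -4, -4, 4, 3, 6  ⇒  Σ = 5
Area = |Σ|/2 = 2.5.
Net area = 38.5 − 2.5 = 36.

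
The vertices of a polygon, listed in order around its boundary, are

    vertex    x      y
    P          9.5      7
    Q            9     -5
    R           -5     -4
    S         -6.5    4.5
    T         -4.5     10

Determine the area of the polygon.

195.625

Cross-terms: -110.5, -61, -48.5, -44.75, -126.5  ⇒  Σ = -391.25
Area = |Σ|/2 = 195.625.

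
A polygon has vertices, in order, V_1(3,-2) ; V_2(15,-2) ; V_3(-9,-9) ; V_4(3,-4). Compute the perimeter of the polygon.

|V_1V_2| = √((12)² + (0)²) = √144 = 12
|V_2V_3| = √((-24)² + (-7)²) = √625 = 25
|V_3V_4| = √((12)² + (5)²) = √169 = 13
|V_4V_1| = √((0)² + (2)²) = √4 = 2
Perimeter = 12 + 25 + 13 + 2 = 52.

52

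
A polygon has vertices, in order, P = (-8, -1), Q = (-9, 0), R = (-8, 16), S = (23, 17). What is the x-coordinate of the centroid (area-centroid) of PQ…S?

Apply the surveyor's formula. First the cross-terms c_i = x_i·y_{i+1} − x_{i+1}·y_i:
  -9, -144, -504, 113  ⇒  2A = -544, A = -272.
Then Σ (x_i + x_{i+1})·c_i = -3264, so x̄ = -3264 / (6·(-272)) = 2.

2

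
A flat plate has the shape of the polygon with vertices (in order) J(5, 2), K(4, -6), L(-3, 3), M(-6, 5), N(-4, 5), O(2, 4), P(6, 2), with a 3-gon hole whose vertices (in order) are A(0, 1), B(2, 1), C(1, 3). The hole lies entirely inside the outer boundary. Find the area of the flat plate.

Outer boundary:
Apply Gauss's area formula: 2A = Σ (x_i·y_{i+1} − x_{i+1}·y_i), indices taken mod 7.
Σ = (-38) + (-6) + (3) + (-10) + (-26) + (-20) + (2) = -95
Area = |Σ|/2 = 47.5.
Hole:
Σ = (-2) + (5) + (1) = 4
Area = |Σ|/2 = 2.
Net area = 47.5 − 2 = 45.5.

45.5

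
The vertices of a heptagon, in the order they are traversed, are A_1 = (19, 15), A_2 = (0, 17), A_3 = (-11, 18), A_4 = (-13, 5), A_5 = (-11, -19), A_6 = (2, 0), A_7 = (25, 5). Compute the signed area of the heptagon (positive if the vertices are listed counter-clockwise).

659.5

Σ = (323) + (187) + (179) + (302) + (38) + (10) + (280) = 1319
Signed area = Σ/2 = 659.5 (positive ⇒ counter-clockwise traversal).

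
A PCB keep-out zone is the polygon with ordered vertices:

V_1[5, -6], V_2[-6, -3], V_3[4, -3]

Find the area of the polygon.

V_1→V_2: (5)(-3) − (-6)(-6) = -51
V_2→V_3: (-6)(-3) − (4)(-3) = 30
V_3→V_1: (4)(-6) − (5)(-3) = -9
Σ = -30
Area = |Σ|/2 = 15.

15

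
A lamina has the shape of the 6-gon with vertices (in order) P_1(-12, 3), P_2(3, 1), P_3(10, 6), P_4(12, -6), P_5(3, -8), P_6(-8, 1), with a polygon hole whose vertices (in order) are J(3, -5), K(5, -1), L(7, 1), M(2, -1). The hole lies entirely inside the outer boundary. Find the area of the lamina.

Outer boundary:
Apply the shoelace (surveyor's) formula: 2A = Σ (x_i·y_{i+1} − x_{i+1}·y_i), indices taken mod 6.
Σ = (-21) + (8) + (-132) + (-78) + (-61) + (-12) = -296
Area = |Σ|/2 = 148.
Hole:
Apply the shoelace (surveyor's) formula: 2A = Σ (x_i·y_{i+1} − x_{i+1}·y_i), indices taken mod 4.
Σ = (22) + (12) + (-9) + (-7) = 18
Area = |Σ|/2 = 9.
Net area = 148 − 9 = 139.

139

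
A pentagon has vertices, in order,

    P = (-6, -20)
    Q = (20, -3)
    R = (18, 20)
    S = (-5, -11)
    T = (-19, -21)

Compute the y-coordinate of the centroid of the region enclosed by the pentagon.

-274/77

Apply the surveyor's formula. First the cross-terms c_i = x_i·y_{i+1} − x_{i+1}·y_i:
  418, 454, -98, -104, 254  ⇒  2A = 924, A = 462.
Then Σ (y_i + y_{i+1})·c_i = -9864, so ȳ = -9864 / (6·462) = -274/77.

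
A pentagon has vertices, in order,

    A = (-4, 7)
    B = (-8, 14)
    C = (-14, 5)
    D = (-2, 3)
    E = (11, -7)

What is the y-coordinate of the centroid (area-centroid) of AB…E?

464/77

Apply the shoelace (surveyor's) formula. First the cross-terms c_i = x_i·y_{i+1} − x_{i+1}·y_i:
  0, 156, -32, -19, 49  ⇒  2A = 154, A = 77.
Then Σ (y_i + y_{i+1})·c_i = 2784, so ȳ = 2784 / (6·77) = 464/77.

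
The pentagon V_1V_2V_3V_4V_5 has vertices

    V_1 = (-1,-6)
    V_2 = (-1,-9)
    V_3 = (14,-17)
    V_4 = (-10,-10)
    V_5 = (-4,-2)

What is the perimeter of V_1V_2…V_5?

|V_1V_2| = √((0)² + (-3)²) = √9 = 3
|V_2V_3| = √((15)² + (-8)²) = √289 = 17
|V_3V_4| = √((-24)² + (7)²) = √625 = 25
|V_4V_5| = √((6)² + (8)²) = √100 = 10
|V_5V_1| = √((3)² + (-4)²) = √25 = 5
Perimeter = 3 + 17 + 25 + 10 + 5 = 60.

60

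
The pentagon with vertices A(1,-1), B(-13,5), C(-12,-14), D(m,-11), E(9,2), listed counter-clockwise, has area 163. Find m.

Write out the shoelace sum; only the two edges meeting at D involve m:
2·Area = [((-12)·(-11) − m·(-14)) + (m·2 − 9·(-11))] + 223
       = 16·m + 454 = 326
⇒ m = -8.

-8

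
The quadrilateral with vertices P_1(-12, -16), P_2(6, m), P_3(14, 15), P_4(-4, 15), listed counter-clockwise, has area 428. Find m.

Write out the shoelace sum; only the two edges meeting at P_2 involve m:
2·Area = [((-12)·m − 6·(-16)) + (6·15 − 14·m)] + 514
       = -26·m + 700 = 856
⇒ m = -6.

-6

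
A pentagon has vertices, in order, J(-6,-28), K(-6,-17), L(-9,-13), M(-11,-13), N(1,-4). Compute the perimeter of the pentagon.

58

|JK| = √((0)² + (11)²) = √121 = 11
|KL| = √((-3)² + (4)²) = √25 = 5
|LM| = √((-2)² + (0)²) = √4 = 2
|MN| = √((12)² + (9)²) = √225 = 15
|NJ| = √((-7)² + (-24)²) = √625 = 25
Perimeter = 11 + 5 + 2 + 15 + 25 = 58.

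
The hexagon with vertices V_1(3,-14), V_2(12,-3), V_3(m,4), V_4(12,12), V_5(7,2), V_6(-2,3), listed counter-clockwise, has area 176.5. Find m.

The doubled signed area Σ (x_i y_{i+1} − x_{i+1} y_i) is linear in m.
With m=0 it equals 143; the coefficient of m is 15 (from the two edges through V_3).
So 15·m + 143 = 2·176.5 = 353 ⇒ m = 14.

14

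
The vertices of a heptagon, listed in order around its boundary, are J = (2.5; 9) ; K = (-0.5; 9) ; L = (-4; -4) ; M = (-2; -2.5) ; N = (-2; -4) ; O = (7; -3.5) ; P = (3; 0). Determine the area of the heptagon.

Apply Gauss's area formula: 2A = Σ (x_i·y_{i+1} − x_{i+1}·y_i), indices taken mod 7.
Σ = (27) + (38) + (2) + (3) + (35) + (10.5) + (27) = 142.5
Area = |Σ|/2 = 71.25.

71.25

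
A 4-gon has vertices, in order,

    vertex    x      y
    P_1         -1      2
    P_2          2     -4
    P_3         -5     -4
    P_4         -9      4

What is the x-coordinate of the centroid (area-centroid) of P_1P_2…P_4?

-24/7

Apply the shoelace (surveyor's) formula. First the cross-terms c_i = x_i·y_{i+1} − x_{i+1}·y_i:
  0, -28, -56, -14  ⇒  2A = -98, A = -49.
Then Σ (x_i + x_{i+1})·c_i = 1008, so x̄ = 1008 / (6·(-49)) = -24/7.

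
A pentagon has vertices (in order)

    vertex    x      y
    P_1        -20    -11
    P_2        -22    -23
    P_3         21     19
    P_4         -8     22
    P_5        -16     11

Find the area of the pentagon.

778.5

Apply the shoelace formula: 2A = Σ (x_i·y_{i+1} − x_{i+1}·y_i), indices taken mod 5.
Σ = (218) + (65) + (614) + (264) + (396) = 1557
Area = |Σ|/2 = 778.5.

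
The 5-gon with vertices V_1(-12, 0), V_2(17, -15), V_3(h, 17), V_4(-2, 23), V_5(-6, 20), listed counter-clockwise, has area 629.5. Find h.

The doubled signed area Σ (x_i y_{i+1} − x_{i+1} y_i) is linear in h.
With h=0 it equals 841; the coefficient of h is 38 (from the two edges through V_3).
So 38·h + 841 = 2·629.5 = 1259 ⇒ h = 11.

11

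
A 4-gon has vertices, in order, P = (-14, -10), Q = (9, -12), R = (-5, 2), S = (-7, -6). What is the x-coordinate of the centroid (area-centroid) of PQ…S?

-94/41

Apply the surveyor's formula. First the cross-terms c_i = x_i·y_{i+1} − x_{i+1}·y_i:
  258, -42, 44, -14  ⇒  2A = 246, A = 123.
Then Σ (x_i + x_{i+1})·c_i = -1692, so x̄ = -1692 / (6·123) = -94/41.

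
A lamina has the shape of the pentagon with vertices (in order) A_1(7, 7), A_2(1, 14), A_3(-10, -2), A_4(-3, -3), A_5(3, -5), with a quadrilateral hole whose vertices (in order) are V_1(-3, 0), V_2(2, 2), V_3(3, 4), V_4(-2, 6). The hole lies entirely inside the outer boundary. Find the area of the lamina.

146.5

Outer boundary:
Apply Gauss's area formula: 2A = Σ (x_i·y_{i+1} − x_{i+1}·y_i), indices taken mod 5.
A_1→A_2: (7)(14) − (1)(7) = 91
A_2→A_3: (1)(-2) − (-10)(14) = 138
A_3→A_4: (-10)(-3) − (-3)(-2) = 24
A_4→A_5: (-3)(-5) − (3)(-3) = 24
A_5→A_1: (3)(7) − (7)(-5) = 56
Σ = 333
Area = |Σ|/2 = 166.5.
Hole:
Σ = (-6) + (2) + (26) + (18) = 40
Area = |Σ|/2 = 20.
Net area = 166.5 − 20 = 146.5.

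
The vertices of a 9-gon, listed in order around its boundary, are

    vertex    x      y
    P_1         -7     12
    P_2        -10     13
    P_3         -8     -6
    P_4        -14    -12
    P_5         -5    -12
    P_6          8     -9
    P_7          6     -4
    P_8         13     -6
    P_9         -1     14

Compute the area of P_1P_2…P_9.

Apply Gauss's area formula: 2A = Σ (x_i·y_{i+1} − x_{i+1}·y_i), indices taken mod 9.
P_1→P_2: (-7)(13) − (-10)(12) = 29
P_2→P_3: (-10)(-6) − (-8)(13) = 164
P_3→P_4: (-8)(-12) − (-14)(-6) = 12
P_4→P_5: (-14)(-12) − (-5)(-12) = 108
P_5→P_6: (-5)(-9) − (8)(-12) = 141
P_6→P_7: (8)(-4) − (6)(-9) = 22
P_7→P_8: (6)(-6) − (13)(-4) = 16
P_8→P_9: (13)(14) − (-1)(-6) = 176
P_9→P_1: (-1)(12) − (-7)(14) = 86
Σ = 754
Area = |Σ|/2 = 377.

377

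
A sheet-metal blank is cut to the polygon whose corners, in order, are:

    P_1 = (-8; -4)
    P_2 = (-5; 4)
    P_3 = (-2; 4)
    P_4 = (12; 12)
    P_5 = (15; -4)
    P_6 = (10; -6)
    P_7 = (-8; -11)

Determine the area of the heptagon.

Apply the shoelace (surveyor's) formula: 2A = Σ (x_i·y_{i+1} − x_{i+1}·y_i), indices taken mod 7.
Σ = (-52) + (-12) + (-72) + (-228) + (-50) + (-158) + (-56) = -628
Area = |Σ|/2 = 314.

314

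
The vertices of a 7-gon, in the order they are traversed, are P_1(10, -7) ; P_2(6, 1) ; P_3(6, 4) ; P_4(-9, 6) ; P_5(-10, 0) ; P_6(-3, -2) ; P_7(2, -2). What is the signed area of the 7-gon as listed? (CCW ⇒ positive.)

119

P_1→P_2: (10)(1) − (6)(-7) = 52
P_2→P_3: (6)(4) − (6)(1) = 18
P_3→P_4: (6)(6) − (-9)(4) = 72
P_4→P_5: (-9)(0) − (-10)(6) = 60
P_5→P_6: (-10)(-2) − (-3)(0) = 20
P_6→P_7: (-3)(-2) − (2)(-2) = 10
P_7→P_1: (2)(-7) − (10)(-2) = 6
Σ = 238
Signed area = Σ/2 = 119 (positive ⇒ counter-clockwise traversal).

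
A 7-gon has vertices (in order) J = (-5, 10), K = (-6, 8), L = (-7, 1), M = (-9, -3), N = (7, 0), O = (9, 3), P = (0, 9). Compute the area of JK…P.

134

Apply the shoelace (surveyor's) formula: 2A = Σ (x_i·y_{i+1} − x_{i+1}·y_i), indices taken mod 7.
Σ = (20) + (50) + (30) + (21) + (21) + (81) + (45) = 268
Area = |Σ|/2 = 134.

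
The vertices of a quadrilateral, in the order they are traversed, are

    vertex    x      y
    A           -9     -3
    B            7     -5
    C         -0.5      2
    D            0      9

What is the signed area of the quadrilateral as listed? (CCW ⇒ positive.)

77

Apply the surveyor's formula: 2A = Σ (x_i·y_{i+1} − x_{i+1}·y_i), indices taken mod 4.
Cross-terms: 66, 11.5, -4.5, 81  ⇒  Σ = 154
Signed area = Σ/2 = 77 (positive ⇒ counter-clockwise traversal).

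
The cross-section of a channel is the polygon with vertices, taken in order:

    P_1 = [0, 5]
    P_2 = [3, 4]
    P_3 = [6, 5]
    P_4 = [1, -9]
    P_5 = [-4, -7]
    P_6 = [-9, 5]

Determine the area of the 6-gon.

Apply Gauss's area formula: 2A = Σ (x_i·y_{i+1} − x_{i+1}·y_i), indices taken mod 6.
Cross-terms: -15, -9, -59, -43, -83, -45  ⇒  Σ = -254
Area = |Σ|/2 = 127.

127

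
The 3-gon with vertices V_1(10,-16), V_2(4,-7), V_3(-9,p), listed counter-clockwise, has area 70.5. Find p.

-11

The doubled signed area Σ (x_i y_{i+1} − x_{i+1} y_i) is linear in p.
With p=0 it equals 75; the coefficient of p is -6 (from the two edges through V_3).
So -6·p + 75 = 2·70.5 = 141 ⇒ p = -11.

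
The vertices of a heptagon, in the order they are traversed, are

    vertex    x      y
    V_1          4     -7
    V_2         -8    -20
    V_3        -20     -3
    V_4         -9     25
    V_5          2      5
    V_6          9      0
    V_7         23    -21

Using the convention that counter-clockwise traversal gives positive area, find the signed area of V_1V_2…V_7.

-722.5

Apply Gauss's area formula: 2A = Σ (x_i·y_{i+1} − x_{i+1}·y_i), indices taken mod 7.
Σ = (-136) + (-376) + (-527) + (-95) + (-45) + (-189) + (-77) = -1445
Signed area = Σ/2 = -722.5 (negative ⇒ clockwise traversal).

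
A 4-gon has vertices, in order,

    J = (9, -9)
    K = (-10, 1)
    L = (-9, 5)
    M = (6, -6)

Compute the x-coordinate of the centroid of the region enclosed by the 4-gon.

-394/147

Apply Gauss's area formula. First the cross-terms c_i = x_i·y_{i+1} − x_{i+1}·y_i:
  -81, -41, 24, 0  ⇒  2A = -98, A = -49.
Then Σ (x_i + x_{i+1})·c_i = 788, so x̄ = 788 / (6·(-49)) = -394/147.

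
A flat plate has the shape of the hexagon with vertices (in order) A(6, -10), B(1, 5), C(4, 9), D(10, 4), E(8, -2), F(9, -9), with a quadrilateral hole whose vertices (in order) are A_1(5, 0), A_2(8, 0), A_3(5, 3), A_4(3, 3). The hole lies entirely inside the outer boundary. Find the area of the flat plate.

86

Outer boundary:
Apply Gauss's area formula: 2A = Σ (x_i·y_{i+1} − x_{i+1}·y_i), indices taken mod 6.
A→B: (6)(5) − (1)(-10) = 40
B→C: (1)(9) − (4)(5) = -11
C→D: (4)(4) − (10)(9) = -74
D→E: (10)(-2) − (8)(4) = -52
E→F: (8)(-9) − (9)(-2) = -54
F→A: (9)(-10) − (6)(-9) = -36
Σ = -187
Area = |Σ|/2 = 93.5.
Hole:
Apply Gauss's area formula: 2A = Σ (x_i·y_{i+1} − x_{i+1}·y_i), indices taken mod 4.
Cross-terms: 0, 24, 6, -15  ⇒  Σ = 15
Area = |Σ|/2 = 7.5.
Net area = 93.5 − 7.5 = 86.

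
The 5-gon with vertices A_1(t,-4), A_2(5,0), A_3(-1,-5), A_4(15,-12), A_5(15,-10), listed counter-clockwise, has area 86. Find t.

Write out the shoelace sum; only the two edges meeting at A_1 involve t:
2·Area = [(15·(-4) − t·(-10)) + (t·0 − 5·(-4))] + 92
       = 10·t + 52 = 172
⇒ t = 12.

12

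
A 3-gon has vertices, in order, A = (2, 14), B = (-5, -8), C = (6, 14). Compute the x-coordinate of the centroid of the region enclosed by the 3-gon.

Apply the surveyor's formula. First the cross-terms c_i = x_i·y_{i+1} − x_{i+1}·y_i:
  54, -22, 56  ⇒  2A = 88, A = 44.
Then Σ (x_i + x_{i+1})·c_i = 264, so x̄ = 264 / (6·44) = 1.

1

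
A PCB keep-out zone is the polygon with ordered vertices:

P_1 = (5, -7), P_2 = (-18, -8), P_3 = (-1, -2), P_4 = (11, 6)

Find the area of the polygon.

114.5

Apply the shoelace (surveyor's) formula: 2A = Σ (x_i·y_{i+1} − x_{i+1}·y_i), indices taken mod 4.
P_1→P_2: (5)(-8) − (-18)(-7) = -166
P_2→P_3: (-18)(-2) − (-1)(-8) = 28
P_3→P_4: (-1)(6) − (11)(-2) = 16
P_4→P_1: (11)(-7) − (5)(6) = -107
Σ = -229
Area = |Σ|/2 = 114.5.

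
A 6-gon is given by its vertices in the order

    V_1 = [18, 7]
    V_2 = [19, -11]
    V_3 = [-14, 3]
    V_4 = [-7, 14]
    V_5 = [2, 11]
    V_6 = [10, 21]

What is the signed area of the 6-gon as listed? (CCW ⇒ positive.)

-542

Apply Gauss's area formula: 2A = Σ (x_i·y_{i+1} − x_{i+1}·y_i), indices taken mod 6.
V_1→V_2: (18)(-11) − (19)(7) = -331
V_2→V_3: (19)(3) − (-14)(-11) = -97
V_3→V_4: (-14)(14) − (-7)(3) = -175
V_4→V_5: (-7)(11) − (2)(14) = -105
V_5→V_6: (2)(21) − (10)(11) = -68
V_6→V_1: (10)(7) − (18)(21) = -308
Σ = -1084
Signed area = Σ/2 = -542 (negative ⇒ clockwise traversal).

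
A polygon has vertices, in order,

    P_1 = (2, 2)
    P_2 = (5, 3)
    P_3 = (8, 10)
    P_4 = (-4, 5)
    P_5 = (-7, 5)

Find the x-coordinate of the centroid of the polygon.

65/31

Apply Gauss's area formula. First the cross-terms c_i = x_i·y_{i+1} − x_{i+1}·y_i:
  -4, 26, 80, 15, -24  ⇒  2A = 93, A = 46.5.
Then Σ (x_i + x_{i+1})·c_i = 585, so x̄ = 585 / (6·46.5) = 65/31.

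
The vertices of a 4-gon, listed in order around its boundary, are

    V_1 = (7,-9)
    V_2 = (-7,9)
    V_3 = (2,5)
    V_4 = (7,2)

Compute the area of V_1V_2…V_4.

80.5

Apply the shoelace formula: 2A = Σ (x_i·y_{i+1} − x_{i+1}·y_i), indices taken mod 4.
Σ = (0) + (-53) + (-31) + (-77) = -161
Area = |Σ|/2 = 80.5.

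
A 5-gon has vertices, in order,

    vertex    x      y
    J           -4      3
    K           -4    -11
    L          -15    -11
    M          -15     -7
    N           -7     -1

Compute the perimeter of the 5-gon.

44

|JK| = √((0)² + (-14)²) = √196 = 14
|KL| = √((-11)² + (0)²) = √121 = 11
|LM| = √((0)² + (4)²) = √16 = 4
|MN| = √((8)² + (6)²) = √100 = 10
|NJ| = √((3)² + (4)²) = √25 = 5
Perimeter = 14 + 11 + 4 + 10 + 5 = 44.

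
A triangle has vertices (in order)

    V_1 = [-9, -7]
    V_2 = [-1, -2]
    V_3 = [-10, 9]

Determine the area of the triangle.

66.5

Apply the shoelace formula: 2A = Σ (x_i·y_{i+1} − x_{i+1}·y_i), indices taken mod 3.
Cross-terms: 11, -29, 151  ⇒  Σ = 133
Area = |Σ|/2 = 66.5.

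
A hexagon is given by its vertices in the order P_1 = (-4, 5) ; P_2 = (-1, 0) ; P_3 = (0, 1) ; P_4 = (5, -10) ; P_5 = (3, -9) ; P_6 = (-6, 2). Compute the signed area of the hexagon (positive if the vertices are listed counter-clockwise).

Σ = (5) + (-1) + (-5) + (-15) + (-48) + (-22) = -86
Signed area = Σ/2 = -43 (negative ⇒ clockwise traversal).

-43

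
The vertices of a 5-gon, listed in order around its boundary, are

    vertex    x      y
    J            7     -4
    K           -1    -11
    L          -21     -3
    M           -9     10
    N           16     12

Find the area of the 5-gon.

481

Apply the shoelace formula: 2A = Σ (x_i·y_{i+1} − x_{i+1}·y_i), indices taken mod 5.
J→K: (7)(-11) − (-1)(-4) = -81
K→L: (-1)(-3) − (-21)(-11) = -228
L→M: (-21)(10) − (-9)(-3) = -237
M→N: (-9)(12) − (16)(10) = -268
N→J: (16)(-4) − (7)(12) = -148
Σ = -962
Area = |Σ|/2 = 481.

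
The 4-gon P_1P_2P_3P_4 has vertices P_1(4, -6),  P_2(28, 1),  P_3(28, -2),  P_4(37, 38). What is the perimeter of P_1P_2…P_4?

124

|P_1P_2| = √((24)² + (7)²) = √625 = 25
|P_2P_3| = √((0)² + (-3)²) = √9 = 3
|P_3P_4| = √((9)² + (40)²) = √1681 = 41
|P_4P_1| = √((-33)² + (-44)²) = √3025 = 55
Perimeter = 25 + 3 + 41 + 55 = 124.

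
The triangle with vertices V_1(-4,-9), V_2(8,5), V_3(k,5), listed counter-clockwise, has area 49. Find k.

Write out the shoelace sum; only the two edges meeting at V_3 involve k:
2·Area = [(8·5 − k·5) + (k·(-9) − (-4)·5)] + 52
       = -14·k + 112 = 98
⇒ k = 1.

1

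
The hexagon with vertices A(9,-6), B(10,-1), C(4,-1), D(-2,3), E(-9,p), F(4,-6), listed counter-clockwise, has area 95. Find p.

-4

The doubled signed area Σ (x_i y_{i+1} − x_{i+1} y_i) is linear in p.
With p=0 it equals 166; the coefficient of p is -6 (from the two edges through E).
So -6·p + 166 = 2·95 = 190 ⇒ p = -4.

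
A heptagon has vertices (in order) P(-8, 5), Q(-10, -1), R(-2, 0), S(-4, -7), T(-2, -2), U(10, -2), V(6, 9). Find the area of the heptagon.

146

Apply Gauss's area formula: 2A = Σ (x_i·y_{i+1} − x_{i+1}·y_i), indices taken mod 7.
Σ = (58) + (-2) + (14) + (-6) + (24) + (102) + (102) = 292
Area = |Σ|/2 = 146.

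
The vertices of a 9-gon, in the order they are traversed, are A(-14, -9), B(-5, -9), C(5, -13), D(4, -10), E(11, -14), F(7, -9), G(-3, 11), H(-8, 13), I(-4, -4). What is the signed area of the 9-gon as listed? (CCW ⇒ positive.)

204.5

Apply the shoelace formula: 2A = Σ (x_i·y_{i+1} − x_{i+1}·y_i), indices taken mod 9.
Cross-terms: 81, 110, 2, 54, -1, 50, 49, 84, -20  ⇒  Σ = 409
Signed area = Σ/2 = 204.5 (positive ⇒ counter-clockwise traversal).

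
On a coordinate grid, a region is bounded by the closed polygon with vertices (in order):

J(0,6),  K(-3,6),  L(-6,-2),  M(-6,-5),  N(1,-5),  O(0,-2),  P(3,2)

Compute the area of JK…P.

67.5

Apply the surveyor's formula: 2A = Σ (x_i·y_{i+1} − x_{i+1}·y_i), indices taken mod 7.
Σ = (18) + (42) + (18) + (35) + (-2) + (6) + (18) = 135
Area = |Σ|/2 = 67.5.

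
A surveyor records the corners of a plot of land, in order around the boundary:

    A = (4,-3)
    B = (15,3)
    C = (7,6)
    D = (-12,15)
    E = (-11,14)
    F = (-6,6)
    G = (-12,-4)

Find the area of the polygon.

233

Σ = (57) + (69) + (177) + (-3) + (18) + (96) + (52) = 466
Area = |Σ|/2 = 233.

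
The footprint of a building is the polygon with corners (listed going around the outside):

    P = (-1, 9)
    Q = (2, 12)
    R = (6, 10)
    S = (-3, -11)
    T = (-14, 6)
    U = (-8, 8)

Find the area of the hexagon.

Apply the shoelace (surveyor's) formula: 2A = Σ (x_i·y_{i+1} − x_{i+1}·y_i), indices taken mod 6.
Cross-terms: -30, -52, -36, -172, -64, -64  ⇒  Σ = -418
Area = |Σ|/2 = 209.

209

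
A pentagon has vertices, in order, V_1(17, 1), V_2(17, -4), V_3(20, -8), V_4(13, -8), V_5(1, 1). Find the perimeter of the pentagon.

|V_1V_2| = √((0)² + (-5)²) = √25 = 5
|V_2V_3| = √((3)² + (-4)²) = √25 = 5
|V_3V_4| = √((-7)² + (0)²) = √49 = 7
|V_4V_5| = √((-12)² + (9)²) = √225 = 15
|V_5V_1| = √((16)² + (0)²) = √256 = 16
Perimeter = 5 + 5 + 7 + 15 + 16 = 48.

48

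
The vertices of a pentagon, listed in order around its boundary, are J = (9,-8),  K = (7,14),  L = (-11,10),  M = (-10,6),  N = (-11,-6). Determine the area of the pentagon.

Apply the shoelace formula: 2A = Σ (x_i·y_{i+1} − x_{i+1}·y_i), indices taken mod 5.
Cross-terms: 182, 224, 34, 126, 142  ⇒  Σ = 708
Area = |Σ|/2 = 354.

354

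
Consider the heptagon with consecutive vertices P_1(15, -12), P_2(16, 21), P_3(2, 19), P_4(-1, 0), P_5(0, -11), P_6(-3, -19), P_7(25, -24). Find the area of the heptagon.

Apply Gauss's area formula: 2A = Σ (x_i·y_{i+1} − x_{i+1}·y_i), indices taken mod 7.
Σ = (507) + (262) + (19) + (11) + (-33) + (547) + (60) = 1373
Area = |Σ|/2 = 686.5.

686.5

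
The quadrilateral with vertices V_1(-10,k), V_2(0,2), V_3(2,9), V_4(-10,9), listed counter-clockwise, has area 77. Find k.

2

The doubled signed area Σ (x_i y_{i+1} − x_{i+1} y_i) is linear in k.
With k=0 it equals 174; the coefficient of k is -10 (from the two edges through V_1).
So -10·k + 174 = 2·77 = 154 ⇒ k = 2.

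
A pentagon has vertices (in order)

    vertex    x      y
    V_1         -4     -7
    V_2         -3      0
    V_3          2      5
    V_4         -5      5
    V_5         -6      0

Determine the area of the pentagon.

35.5

Apply the shoelace (surveyor's) formula: 2A = Σ (x_i·y_{i+1} − x_{i+1}·y_i), indices taken mod 5.
V_1→V_2: (-4)(0) − (-3)(-7) = -21
V_2→V_3: (-3)(5) − (2)(0) = -15
V_3→V_4: (2)(5) − (-5)(5) = 35
V_4→V_5: (-5)(0) − (-6)(5) = 30
V_5→V_1: (-6)(-7) − (-4)(0) = 42
Σ = 71
Area = |Σ|/2 = 35.5.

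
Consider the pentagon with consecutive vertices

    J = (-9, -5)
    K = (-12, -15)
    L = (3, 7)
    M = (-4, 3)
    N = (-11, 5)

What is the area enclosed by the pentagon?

Apply Gauss's area formula: 2A = Σ (x_i·y_{i+1} − x_{i+1}·y_i), indices taken mod 5.
Σ = (75) + (-39) + (37) + (13) + (100) = 186
Area = |Σ|/2 = 93.

93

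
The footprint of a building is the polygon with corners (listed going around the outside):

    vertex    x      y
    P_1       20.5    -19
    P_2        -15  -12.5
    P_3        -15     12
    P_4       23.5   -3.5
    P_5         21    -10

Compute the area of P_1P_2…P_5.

Σ = (-541.25) + (-367.5) + (-229.5) + (-161.5) + (-194) = -1493.75
Area = |Σ|/2 = 746.875.

746.875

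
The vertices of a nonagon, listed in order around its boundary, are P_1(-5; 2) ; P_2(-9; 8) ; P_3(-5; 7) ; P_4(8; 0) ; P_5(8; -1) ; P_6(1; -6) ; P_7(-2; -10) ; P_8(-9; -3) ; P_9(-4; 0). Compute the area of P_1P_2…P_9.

141

Apply the shoelace (surveyor's) formula: 2A = Σ (x_i·y_{i+1} − x_{i+1}·y_i), indices taken mod 9.
Cross-terms: -22, -23, -56, -8, -47, -22, -84, -12, -8  ⇒  Σ = -282
Area = |Σ|/2 = 141.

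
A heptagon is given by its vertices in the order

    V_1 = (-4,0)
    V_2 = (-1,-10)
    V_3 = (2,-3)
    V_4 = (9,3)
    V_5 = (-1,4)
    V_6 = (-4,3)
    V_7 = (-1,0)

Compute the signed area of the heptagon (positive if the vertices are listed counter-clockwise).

Apply the shoelace formula: 2A = Σ (x_i·y_{i+1} − x_{i+1}·y_i), indices taken mod 7.
V_1→V_2: (-4)(-10) − (-1)(0) = 40
V_2→V_3: (-1)(-3) − (2)(-10) = 23
V_3→V_4: (2)(3) − (9)(-3) = 33
V_4→V_5: (9)(4) − (-1)(3) = 39
V_5→V_6: (-1)(3) − (-4)(4) = 13
V_6→V_7: (-4)(0) − (-1)(3) = 3
V_7→V_1: (-1)(0) − (-4)(0) = 0
Σ = 151
Signed area = Σ/2 = 75.5 (positive ⇒ counter-clockwise traversal).

75.5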